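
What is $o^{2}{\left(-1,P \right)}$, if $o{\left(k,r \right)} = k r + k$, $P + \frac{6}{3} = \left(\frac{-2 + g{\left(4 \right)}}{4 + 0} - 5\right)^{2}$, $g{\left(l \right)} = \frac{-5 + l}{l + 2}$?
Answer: $\frac{292854769}{331776} \approx 882.69$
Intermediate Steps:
$g{\left(l \right)} = \frac{-5 + l}{2 + l}$
$P = \frac{16537}{576}$ ($P = -2 + \left(\frac{-2 + \frac{-5 + 4}{2 + 4}}{4 + 0} - 5\right)^{2} = -2 + \left(\frac{-2 + \frac{1}{6} \left(-1\right)}{4} - 5\right)^{2} = -2 + \left(\left(-2 + \frac{1}{6} \left(-1\right)\right) \frac{1}{4} - 5\right)^{2} = -2 + \left(\left(-2 - \frac{1}{6}\right) \frac{1}{4} - 5\right)^{2} = -2 + \left(\left(- \frac{13}{6}\right) \frac{1}{4} - 5\right)^{2} = -2 + \left(- \frac{13}{24} - 5\right)^{2} = -2 + \left(- \frac{133}{24}\right)^{2} = -2 + \frac{17689}{576} = \frac{16537}{576} \approx 28.71$)
$o{\left(k,r \right)} = k + k r$
$o^{2}{\left(-1,P \right)} = \left(- (1 + \frac{16537}{576})\right)^{2} = \left(\left(-1\right) \frac{17113}{576}\right)^{2} = \left(- \frac{17113}{576}\right)^{2} = \frac{292854769}{331776}$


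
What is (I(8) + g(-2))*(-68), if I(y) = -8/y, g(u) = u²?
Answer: -204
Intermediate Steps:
(I(8) + g(-2))*(-68) = (-8/8 + (-2)²)*(-68) = (-8*⅛ + 4)*(-68) = (-1 + 4)*(-68) = 3*(-68) = -204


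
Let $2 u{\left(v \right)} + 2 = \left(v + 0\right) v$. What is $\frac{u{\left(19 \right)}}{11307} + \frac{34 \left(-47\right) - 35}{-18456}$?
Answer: $\frac{2419687}{23186888} \approx 0.10436$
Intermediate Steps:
$u{\left(v \right)} = -1 + \frac{v^{2}}{2}$ ($u{\left(v \right)} = -1 + \frac{\left(v + 0\right) v}{2} = -1 + \frac{v v}{2} = -1 + \frac{v^{2}}{2}$)
$\frac{u{\left(19 \right)}}{11307} + \frac{34 \left(-47\right) - 35}{-18456} = \frac{-1 + \frac{19^{2}}{2}}{11307} + \frac{34 \left(-47\right) - 35}{-18456} = \left(-1 + \frac{1}{2} \cdot 361\right) \frac{1}{11307} + \left(-1598 - 35\right) \left(- \frac{1}{18456}\right) = \left(-1 + \frac{361}{2}\right) \frac{1}{11307} - - \frac{1633}{18456} = \frac{359}{2} \cdot \frac{1}{11307} + \frac{1633}{18456} = \frac{359}{22614} + \frac{1633}{18456} = \frac{2419687}{23186888}$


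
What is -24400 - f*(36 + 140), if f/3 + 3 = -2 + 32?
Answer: -38656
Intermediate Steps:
f = 81 (f = -9 + 3*(-2 + 32) = -9 + 3*30 = -9 + 90 = 81)
-24400 - f*(36 + 140) = -24400 - 81*(36 + 140) = -24400 - 81*176 = -24400 - 1*14256 = -24400 - 14256 = -38656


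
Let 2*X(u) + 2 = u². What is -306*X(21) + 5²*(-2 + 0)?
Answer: -67217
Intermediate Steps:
X(u) = -1 + u²/2
-306*X(21) + 5²*(-2 + 0) = -306*(-1 + (½)*21²) + 5²*(-2 + 0) = -306*(-1 + (½)*441) + 25*(-2) = -306*(-1 + 441/2) - 50 = -306*439/2 - 50 = -67167 - 50 = -67217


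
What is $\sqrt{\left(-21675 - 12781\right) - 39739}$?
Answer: $i \sqrt{74195} \approx 272.39 i$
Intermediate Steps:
$\sqrt{\left(-21675 - 12781\right) - 39739} = \sqrt{-34456 - 39739} = \sqrt{-74195} = i \sqrt{74195}$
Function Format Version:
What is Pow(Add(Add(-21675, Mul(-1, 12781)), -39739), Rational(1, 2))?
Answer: Mul(I, Pow(74195, Rational(1, 2))) ≈ Mul(272.39, I)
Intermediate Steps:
Pow(Add(Add(-21675, Mul(-1, 12781)), -39739), Rational(1, 2)) = Pow(Add(Add(-21675, -12781), -39739), Rational(1, 2)) = Pow(Add(-34456, -39739), Rational(1, 2)) = Pow(-74195, Rational(1, 2)) = Mul(I, Pow(74195, Rational(1, 2)))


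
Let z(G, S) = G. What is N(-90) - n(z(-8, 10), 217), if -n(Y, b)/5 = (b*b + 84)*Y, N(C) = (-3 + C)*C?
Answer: -1878550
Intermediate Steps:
N(C) = C*(-3 + C)
n(Y, b) = -5*Y*(84 + b²) (n(Y, b) = -5*(b*b + 84)*Y = -5*(b² + 84)*Y = -5*(84 + b²)*Y = -5*Y*(84 + b²))
N(-90) - n(z(-8, 10), 217) = -90*(-3 - 90) - (-5)*(-8)*(84 + 217²) = -90*(-93) - (-5)*(-8)*(84 + 47089) = 8370 - (-5)*(-8)*47173 = 8370 - 1*1886920 = 8370 - 1886920 = -1878550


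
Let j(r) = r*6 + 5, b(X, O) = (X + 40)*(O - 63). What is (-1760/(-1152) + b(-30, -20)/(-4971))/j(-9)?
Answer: -101095/2922948 ≈ -0.034587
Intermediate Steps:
b(X, O) = (-63 + O)*(40 + X) (b(X, O) = (40 + X)*(-63 + O) = (-63 + O)*(40 + X))
j(r) = 5 + 6*r (j(r) = 6*r + 5 = 5 + 6*r)
(-1760/(-1152) + b(-30, -20)/(-4971))/j(-9) = (-1760/(-1152) + (-2520 - 63*(-30) + 40*(-20) - 20*(-30))/(-4971))/(5 + 6*(-9)) = (-1760*(-1/1152) + (-2520 + 1890 - 800 + 600)*(-1/4971))/(5 - 54) = (55/36 - 830*(-1/4971))/(-49) = (55/36 + 830/4971)*(-1/49) = (101095/59652)*(-1/49) = -101095/2922948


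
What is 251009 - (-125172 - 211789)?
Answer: 587970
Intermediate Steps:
251009 - (-125172 - 211789) = 251009 - 1*(-336961) = 251009 + 336961 = 587970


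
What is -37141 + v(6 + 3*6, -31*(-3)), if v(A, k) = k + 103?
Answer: -36945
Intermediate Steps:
v(A, k) = 103 + k
-37141 + v(6 + 3*6, -31*(-3)) = -37141 + (103 - 31*(-3)) = -37141 + (103 + 93) = -37141 + 196 = -36945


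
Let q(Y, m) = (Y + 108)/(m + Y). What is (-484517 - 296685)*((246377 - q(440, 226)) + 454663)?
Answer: -182368518027292/333 ≈ -5.4765e+11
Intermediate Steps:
q(Y, m) = (108 + Y)/(Y + m)
(-484517 - 296685)*((246377 - q(440, 226)) + 454663) = (-484517 - 296685)*((246377 - (108 + 440)/(440 + 226)) + 454663) = -781202*((246377 - 548/666) + 454663) = -781202*((246377 - 1*274/333) + 454663) = -781202*((246377 - 274/333) + 454663) = -781202*(82043267/333 + 454663) = -781202*233446046/333 = -182368518027292/333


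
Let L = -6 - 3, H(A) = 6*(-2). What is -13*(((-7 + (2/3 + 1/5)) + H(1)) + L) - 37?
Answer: 4736/15 ≈ 315.73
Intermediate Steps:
H(A) = -12
L = -9
-13*(((-7 + (2/3 + 1/5)) + H(1)) + L) - 37 = -13*(((-7 + (2/3 + 1/5)) - 12) - 9) - 37 = -13*(((-7 + 13/15) - 12) - 9) - 37 = -13*((-92/15 - 12) - 9) - 37 = -13*(-272/15 - 9) - 37 = -13*(-407/15) - 37 = 5291/15 - 37 = 4736/15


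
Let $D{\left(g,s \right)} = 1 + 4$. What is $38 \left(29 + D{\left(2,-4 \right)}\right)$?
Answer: $1292$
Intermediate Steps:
$D{\left(g,s \right)} = 5$
$38 \left(29 + D{\left(2,-4 \right)}\right) = 38 \left(29 + 5\right) = 38 \cdot 34 = 1292$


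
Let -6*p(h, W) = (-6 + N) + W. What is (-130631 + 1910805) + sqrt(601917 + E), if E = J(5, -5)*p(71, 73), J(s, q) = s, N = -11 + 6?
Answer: 1780174 + 26*sqrt(8013)/3 ≈ 1.7810e+6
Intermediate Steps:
N = -5
p(h, W) = 11/6 - W/6 (p(h, W) = -((-6 - 5) + W)/6 = -(-11 + W)/6 = 11/6 - W/6)
E = -155/3 (E = 5*(11/6 - 1/6*73) = 5*(11/6 - 73/6) = 5*(-31/3) = -155/3 ≈ -51.667)
(-130631 + 1910805) + sqrt(601917 + E) = (-130631 + 1910805) + sqrt(601917 - 155/3) = 1780174 + sqrt(1805596/3) = 1780174 + 26*sqrt(8013)/3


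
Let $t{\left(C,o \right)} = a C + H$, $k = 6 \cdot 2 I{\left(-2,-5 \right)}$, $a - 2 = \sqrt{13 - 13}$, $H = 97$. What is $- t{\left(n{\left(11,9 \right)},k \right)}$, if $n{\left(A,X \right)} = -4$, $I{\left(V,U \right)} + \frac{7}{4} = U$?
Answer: $-89$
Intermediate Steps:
$I{\left(V,U \right)} = - \frac{7}{4} + U$
$a = 2$ ($a = 2 + \sqrt{13 - 13} = 2 + \sqrt{0} = 2 + 0 = 2$)
$k = -81$ ($k = 6 \cdot 2 \left(- \frac{7}{4} - 5\right) = 12 \left(- \frac{27}{4}\right) = -81$)
$t{\left(C,o \right)} = 97 + 2 C$ ($t{\left(C,o \right)} = 2 C + 97 = 97 + 2 C$)
$- t{\left(n{\left(11,9 \right)},k \right)} = - (97 + 2 \left(-4\right)) = - (97 - 8) = \left(-1\right) 89 = -89$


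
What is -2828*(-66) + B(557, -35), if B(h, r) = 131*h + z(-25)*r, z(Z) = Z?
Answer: 260490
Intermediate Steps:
B(h, r) = -25*r + 131*h (B(h, r) = 131*h - 25*r = -25*r + 131*h)
-2828*(-66) + B(557, -35) = -2828*(-66) + (-25*(-35) + 131*557) = 186648 + (875 + 72967) = 186648 + 73842 = 260490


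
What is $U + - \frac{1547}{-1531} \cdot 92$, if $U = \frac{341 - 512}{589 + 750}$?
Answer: $\frac{190310035}{2050009} \approx 92.834$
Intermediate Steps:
$U = - \frac{171}{1339} \approx -0.12771$
$U + - \frac{1547}{-1531} \cdot 92 = - \frac{171}{1339} + - \frac{1547}{-1531} \cdot 92 = - \frac{171}{1339} + \left(-1547\right) \left(- \frac{1}{1531}\right) 92 = - \frac{171}{1339} + \frac{1547}{1531} \cdot 92 = - \frac{171}{1339} + \frac{142324}{1531} = \frac{190310035}{2050009}$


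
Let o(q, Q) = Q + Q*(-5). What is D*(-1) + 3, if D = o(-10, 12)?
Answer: 51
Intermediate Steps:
o(q, Q) = -4*Q (o(q, Q) = Q - 5*Q = -4*Q)
D = -48 (D = -4*12 = -48)
D*(-1) + 3 = -48*(-1) + 3 = 48 + 3 = 51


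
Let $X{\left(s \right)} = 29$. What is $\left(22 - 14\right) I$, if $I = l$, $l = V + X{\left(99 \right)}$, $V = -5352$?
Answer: $-42584$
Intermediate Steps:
$l = -5323$ ($l = -5352 + 29 = -5323$)
$I = -5323$
$\left(22 - 14\right) I = \left(22 - 14\right) \left(-5323\right) = 8 \left(-5323\right) = -42584$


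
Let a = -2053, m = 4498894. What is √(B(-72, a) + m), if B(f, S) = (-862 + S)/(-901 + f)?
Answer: 3*√473248472669/973 ≈ 2121.1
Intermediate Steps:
B(f, S) = (-862 + S)/(-901 + f)
√(B(-72, a) + m) = √((-862 - 2053)/(-901 - 72) + 4498894) = √(-2915/(-973) + 4498894) = √(-1/973*(-2915) + 4498894) = √(2915/973 + 4498894) = √(4377426777/973) = 3*√473248472669/973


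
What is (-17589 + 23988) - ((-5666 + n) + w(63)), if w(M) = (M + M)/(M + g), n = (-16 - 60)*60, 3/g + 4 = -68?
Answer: 25117351/1511 ≈ 16623.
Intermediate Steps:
g = -1/24 (g = 3/(-4 - 68) = 3/(-72) = 3*(-1/72) = -1/24 ≈ -0.041667)
n = -4560 (n = -76*60 = -4560)
w(M) = 2*M/(-1/24 + M) (w(M) = (M + M)/(M - 1/24) = (2*M)/(-1/24 + M) = 2*M/(-1/24 + M))
(-17589 + 23988) - ((-5666 + n) + w(63)) = (-17589 + 23988) - ((-5666 - 4560) + 48*63/(-1 + 24*63)) = 6399 - (-10226 + 48*63/(-1 + 1512)) = 6399 - (-10226 + 48*63/1511) = 6399 - (-10226 + 48*63*(1/1511)) = 6399 - (-10226 + 3024/1511) = 6399 - 1*(-15448462/1511) = 6399 + 15448462/1511 = 25117351/1511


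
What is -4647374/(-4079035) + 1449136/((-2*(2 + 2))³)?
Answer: -369293563017/130529120 ≈ -2829.2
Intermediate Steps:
-4647374/(-4079035) + 1449136/((-2*(2 + 2))³) = -4647374*(-1/4079035) + 1449136/((-2*4)³) = 4647374/4079035 + 1449136/((-8)³) = 4647374/4079035 + 1449136/(-512) = 4647374/4079035 + 1449136*(-1/512) = 4647374/4079035 - 90571/32 = -369293563017/130529120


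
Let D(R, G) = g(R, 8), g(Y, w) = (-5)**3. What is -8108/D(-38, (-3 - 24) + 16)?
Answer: 8108/125 ≈ 64.864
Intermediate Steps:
g(Y, w) = -125
D(R, G) = -125
-8108/D(-38, (-3 - 24) + 16) = -8108/(-125) = -8108*(-1/125) = 8108/125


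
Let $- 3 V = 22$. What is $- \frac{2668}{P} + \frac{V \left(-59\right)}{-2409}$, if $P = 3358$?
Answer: $- \frac{640}{657} \approx -0.97412$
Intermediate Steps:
$V = - \frac{22}{3}$ ($V = \left(- \frac{1}{3}\right) 22 = - \frac{22}{3} \approx -7.3333$)
$- \frac{2668}{P} + \frac{V \left(-59\right)}{-2409} = - \frac{2668}{3358} + \frac{\left(- \frac{22}{3}\right) \left(-59\right)}{-2409} = \left(-2668\right) \frac{1}{3358} + \frac{1298}{3} \left(- \frac{1}{2409}\right) = - \frac{58}{73} - \frac{118}{657} = - \frac{640}{657}$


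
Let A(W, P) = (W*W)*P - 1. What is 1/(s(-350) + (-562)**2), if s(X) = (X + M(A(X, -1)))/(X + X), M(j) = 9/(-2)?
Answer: 1400/442182309 ≈ 3.1661e-6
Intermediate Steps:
A(W, P) = -1 + P*W**2 (A(W, P) = W**2*P - 1 = P*W**2 - 1 = -1 + P*W**2)
M(j) = -9/2 (M(j) = 9*(-1/2) = -9/2)
s(X) = (-9/2 + X)/(2*X) (s(X) = (X - 9/2)/(X + X) = (-9/2 + X)/((2*X)) = (-9/2 + X)*(1/(2*X)) = (-9/2 + X)/(2*X))
1/(s(-350) + (-562)**2) = 1/((1/4)*(-9 + 2*(-350))/(-350) + (-562)**2) = 1/((1/4)*(-1/350)*(-9 - 700) + 315844) = 1/((1/4)*(-1/350)*(-709) + 315844) = 1/(709/1400 + 315844) = 1/(442182309/1400) = 1400/442182309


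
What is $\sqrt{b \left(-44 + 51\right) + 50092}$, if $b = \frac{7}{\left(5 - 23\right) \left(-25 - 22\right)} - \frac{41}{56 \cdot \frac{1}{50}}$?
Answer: $\frac{\sqrt{3963142789}}{282} \approx 223.24$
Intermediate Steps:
$b = - \frac{433477}{11844}$ ($b = \frac{7}{\left(-18\right) \left(-47\right)} - \frac{41}{56 \cdot \frac{1}{50}} = \frac{7}{846} - \frac{41}{\frac{28}{25}} = 7 \cdot \frac{1}{846} - \frac{1025}{28} = \frac{7}{846} - \frac{1025}{28} = - \frac{433477}{11844} \approx -36.599$)
$\sqrt{b \left(-44 + 51\right) + 50092} = \sqrt{- \frac{433477 \left(-44 + 51\right)}{11844} + 50092} = \sqrt{\left(- \frac{433477}{11844}\right) 7 + 50092} = \sqrt{- \frac{433477}{1692} + 50092} = \sqrt{\frac{84322187}{1692}} = \frac{\sqrt{3963142789}}{282}$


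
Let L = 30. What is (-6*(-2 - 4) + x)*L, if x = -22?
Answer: 420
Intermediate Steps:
(-6*(-2 - 4) + x)*L = (-6*(-2 - 4) - 22)*30 = (-6*(-6) - 22)*30 = (36 - 22)*30 = 14*30 = 420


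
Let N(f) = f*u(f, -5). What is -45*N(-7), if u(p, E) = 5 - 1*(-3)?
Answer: 2520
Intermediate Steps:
u(p, E) = 8 (u(p, E) = 5 + 3 = 8)
N(f) = 8*f (N(f) = f*8 = 8*f)
-45*N(-7) = -360*(-7) = -45*(-56) = 2520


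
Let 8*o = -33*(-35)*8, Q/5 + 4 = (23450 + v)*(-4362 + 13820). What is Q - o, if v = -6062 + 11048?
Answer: 1344737265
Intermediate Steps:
v = 4986
Q = 1344738420 (Q = -20 + 5*((23450 + 4986)*(-4362 + 13820)) = -20 + 5*(28436*9458) = -20 + 5*268947688 = -20 + 1344738440 = 1344738420)
o = 1155 (o = (-33*(-35)*8)/8 = (1155*8)/8 = (⅛)*9240 = 1155)
Q - o = 1344738420 - 1*1155 = 1344738420 - 1155 = 1344737265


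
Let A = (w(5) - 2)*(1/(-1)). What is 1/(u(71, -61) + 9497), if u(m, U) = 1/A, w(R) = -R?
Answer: 7/66480 ≈ 0.00010529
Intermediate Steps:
A = 7 (A = (-1*5 - 2)*(1/(-1)) = (-5 - 2)*(1*(-1)) = -7*(-1) = 7)
u(m, U) = ⅐ (u(m, U) = 1/7 = ⅐)
1/(u(71, -61) + 9497) = 1/(⅐ + 9497) = 1/(66480/7) = 7/66480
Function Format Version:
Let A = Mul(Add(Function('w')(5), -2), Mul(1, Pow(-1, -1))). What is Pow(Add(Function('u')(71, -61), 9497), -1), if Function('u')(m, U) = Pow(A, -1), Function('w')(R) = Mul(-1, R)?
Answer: Rational(7, 66480) ≈ 0.00010529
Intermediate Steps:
A = 7 (A = Mul(Add(Mul(-1, 5), -2), Mul(1, Pow(-1, -1))) = Mul(Add(-5, -2), Mul(1, -1)) = Mul(-7, -1) = 7)
Function('u')(m, U) = Rational(1, 7) (Function('u')(m, U) = Pow(7, -1) = Rational(1, 7))
Pow(Add(Function('u')(71, -61), 9497), -1) = Pow(Add(Rational(1, 7), 9497), -1) = Pow(Rational(66480, 7), -1) = Rational(7, 66480)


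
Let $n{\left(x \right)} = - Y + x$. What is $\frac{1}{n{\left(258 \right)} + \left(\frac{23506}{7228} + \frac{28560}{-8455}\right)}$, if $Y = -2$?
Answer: $\frac{6111274}{1588162395} \approx 0.003848$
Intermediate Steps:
$n{\left(x \right)} = 2 + x$ ($n{\left(x \right)} = \left(-1\right) \left(-2\right) + x = 2 + x$)
$\frac{1}{n{\left(258 \right)} + \left(\frac{23506}{7228} + \frac{28560}{-8455}\right)} = \frac{1}{\left(2 + 258\right) + \left(\frac{23506}{7228} + \frac{28560}{-8455}\right)} = \frac{1}{260 + \left(23506 \cdot \frac{1}{7228} + 28560 \left(- \frac{1}{8455}\right)\right)} = \frac{1}{260 + \left(\frac{11753}{3614} - \frac{5712}{1691}\right)} = \frac{1}{260 - \frac{768845}{6111274}} = \frac{1}{\frac{1588162395}{6111274}} = \frac{6111274}{1588162395}$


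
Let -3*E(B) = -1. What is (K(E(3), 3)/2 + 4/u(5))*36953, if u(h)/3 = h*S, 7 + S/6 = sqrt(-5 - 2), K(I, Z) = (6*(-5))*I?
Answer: -33294653/180 - 5279*I*sqrt(7)/180 ≈ -1.8497e+5 - 77.594*I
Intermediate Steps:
E(B) = 1/3 (E(B) = -1/3*(-1) = 1/3)
K(I, Z) = -30*I
S = -42 + 6*I*sqrt(7) (S = -42 + 6*sqrt(-5 - 2) = -42 + 6*sqrt(-7) = -42 + 6*(I*sqrt(7)) = -42 + 6*I*sqrt(7) ≈ -42.0 + 15.875*I)
u(h) = 3*h*(-42 + 6*I*sqrt(7)) (u(h) = 3*(h*(-42 + 6*I*sqrt(7))) = 3*h*(-42 + 6*I*sqrt(7)))
(K(E(3), 3)/2 + 4/u(5))*36953 = (-30*1/3/2 + 4/((18*5*(-7 + I*sqrt(7)))))*36953 = (-10*1/2 + 4/(-630 + 90*I*sqrt(7)))*36953 = (-5 + 4/(-630 + 90*I*sqrt(7)))*36953 = -184765 + 147812/(-630 + 90*I*sqrt(7))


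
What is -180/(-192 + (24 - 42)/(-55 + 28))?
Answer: 270/287 ≈ 0.94077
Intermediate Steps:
-180/(-192 + (24 - 42)/(-55 + 28)) = -180/(-192 - 18/(-27)) = -180/(-192 - 18*(-1/27)) = -180/(-192 + ⅔) = -180/(-574/3) = -3/574*(-180) = 270/287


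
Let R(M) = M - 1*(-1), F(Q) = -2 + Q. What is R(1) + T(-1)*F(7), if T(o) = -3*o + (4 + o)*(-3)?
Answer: -28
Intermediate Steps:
R(M) = 1 + M (R(M) = M + 1 = 1 + M)
T(o) = -12 - 6*o (T(o) = -3*o + (-12 - 3*o) = -12 - 6*o)
R(1) + T(-1)*F(7) = (1 + 1) + (-12 - 6*(-1))*(-2 + 7) = 2 + (-12 + 6)*5 = 2 - 6*5 = 2 - 30 = -28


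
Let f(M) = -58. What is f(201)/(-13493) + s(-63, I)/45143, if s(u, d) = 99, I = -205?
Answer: 3954101/609114499 ≈ 0.0064916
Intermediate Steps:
f(201)/(-13493) + s(-63, I)/45143 = -58/(-13493) + 99/45143 = -58*(-1/13493) + 99*(1/45143) = 58/13493 + 99/45143 = 3954101/609114499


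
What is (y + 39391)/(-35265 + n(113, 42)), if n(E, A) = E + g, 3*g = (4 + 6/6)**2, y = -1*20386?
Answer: -57015/105431 ≈ -0.54078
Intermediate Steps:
y = -20386
g = 25/3 (g = (4 + 6/6)**2/3 = (4 + 6*(1/6))**2/3 = (4 + 1)**2/3 = (1/3)*5**2 = (1/3)*25 = 25/3 ≈ 8.3333)
n(E, A) = 25/3 + E (n(E, A) = E + 25/3 = 25/3 + E)
(y + 39391)/(-35265 + n(113, 42)) = (-20386 + 39391)/(-35265 + (25/3 + 113)) = 19005/(-35265 + 364/3) = 19005/(-105431/3) = 19005*(-3/105431) = -57015/105431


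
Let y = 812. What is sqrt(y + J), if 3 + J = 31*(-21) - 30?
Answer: 8*sqrt(2) ≈ 11.314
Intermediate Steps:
J = -684 (J = -3 + (31*(-21) - 30) = -3 + (-651 - 30) = -3 - 681 = -684)
sqrt(y + J) = sqrt(812 - 684) = sqrt(128) = 8*sqrt(2)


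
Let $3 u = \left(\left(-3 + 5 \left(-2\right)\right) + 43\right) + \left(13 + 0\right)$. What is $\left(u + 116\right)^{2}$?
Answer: $\frac{152881}{9} \approx 16987.0$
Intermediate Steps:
$u = \frac{43}{3}$ ($u = \frac{\left(\left(-3 + 5 \left(-2\right)\right) + 43\right) + \left(13 + 0\right)}{3} = \frac{\left(\left(-3 - 10\right) + 43\right) + 13}{3} = \frac{\left(-13 + 43\right) + 13}{3} = \frac{30 + 13}{3} = \frac{1}{3} \cdot 43 = \frac{43}{3} \approx 14.333$)
$\left(u + 116\right)^{2} = \left(\frac{43}{3} + 116\right)^{2} = \left(\frac{391}{3}\right)^{2} = \frac{152881}{9}$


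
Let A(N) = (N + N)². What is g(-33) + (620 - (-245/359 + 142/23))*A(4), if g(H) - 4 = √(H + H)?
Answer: 324768836/8257 + I*√66 ≈ 39333.0 + 8.124*I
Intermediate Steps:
g(H) = 4 + √2*√H (g(H) = 4 + √(H + H) = 4 + √(2*H) = 4 + √2*√H)
A(N) = 4*N² (A(N) = (2*N)² = 4*N²)
g(-33) + (620 - (-245/359 + 142/23))*A(4) = (4 + √2*√(-33)) + (620 - (-245/359 + 142/23))*(4*4²) = (4 + √2*(I*√33)) + (620 - (-245*1/359 + 142*(1/23)))*(4*16) = (4 + I*√66) + (620 - (-245/359 + 142/23))*64 = (4 + I*√66) + (620 - 1*45343/8257)*64 = (4 + I*√66) + (620 - 45343/8257)*64 = (4 + I*√66) + (5073997/8257)*64 = (4 + I*√66) + 324735808/8257 = 324768836/8257 + I*√66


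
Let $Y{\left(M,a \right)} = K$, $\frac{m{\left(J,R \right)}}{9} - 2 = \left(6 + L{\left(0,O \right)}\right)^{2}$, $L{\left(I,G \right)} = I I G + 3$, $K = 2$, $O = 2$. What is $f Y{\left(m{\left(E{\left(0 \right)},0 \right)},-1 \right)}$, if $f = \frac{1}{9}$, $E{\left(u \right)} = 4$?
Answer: $\frac{2}{9} \approx 0.22222$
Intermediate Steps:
$L{\left(I,G \right)} = 3 + G I^{2}$ ($L{\left(I,G \right)} = I^{2} G + 3 = G I^{2} + 3 = 3 + G I^{2}$)
$m{\left(J,R \right)} = 747$ ($m{\left(J,R \right)} = 18 + 9 \left(6 + \left(3 + 2 \cdot 0^{2}\right)\right)^{2} = 18 + 9 \left(6 + \left(3 + 2 \cdot 0\right)\right)^{2} = 18 + 9 \left(6 + \left(3 + 0\right)\right)^{2} = 18 + 9 \left(6 + 3\right)^{2} = 18 + 9 \cdot 9^{2} = 18 + 9 \cdot 81 = 18 + 729 = 747$)
$Y{\left(M,a \right)} = 2$
$f = \frac{1}{9} \approx 0.11111$
$f Y{\left(m{\left(E{\left(0 \right)},0 \right)},-1 \right)} = \frac{1}{9} \cdot 2 = \frac{2}{9}$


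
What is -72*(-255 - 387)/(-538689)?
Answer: -15408/179563 ≈ -0.085808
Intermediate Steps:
-72*(-255 - 387)/(-538689) = -72*(-642)*(-1/538689) = 46224*(-1/538689) = -15408/179563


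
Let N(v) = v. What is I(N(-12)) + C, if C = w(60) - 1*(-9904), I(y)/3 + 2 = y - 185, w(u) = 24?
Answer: 9331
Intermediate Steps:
I(y) = -561 + 3*y (I(y) = -6 + 3*(y - 185) = -6 + 3*(-185 + y) = -6 + (-555 + 3*y) = -561 + 3*y)
C = 9928 (C = 24 - 1*(-9904) = 24 + 9904 = 9928)
I(N(-12)) + C = (-561 + 3*(-12)) + 9928 = (-561 - 36) + 9928 = -597 + 9928 = 9331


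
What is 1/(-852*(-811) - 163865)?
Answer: 1/527107 ≈ 1.8971e-6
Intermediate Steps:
1/(-852*(-811) - 163865) = 1/(690972 - 163865) = 1/527107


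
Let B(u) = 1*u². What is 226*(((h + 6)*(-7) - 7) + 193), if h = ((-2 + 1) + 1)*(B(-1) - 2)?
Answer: 32544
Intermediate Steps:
B(u) = u²
h = 0 (h = ((-2 + 1) + 1)*((-1)² - 2) = (-1 + 1)*(1 - 2) = 0*(-1) = 0)
226*(((h + 6)*(-7) - 7) + 193) = 226*(((0 + 6)*(-7) - 7) + 193) = 226*((6*(-7) - 7) + 193) = 226*((-42 - 7) + 193) = 226*(-49 + 193) = 226*144 = 32544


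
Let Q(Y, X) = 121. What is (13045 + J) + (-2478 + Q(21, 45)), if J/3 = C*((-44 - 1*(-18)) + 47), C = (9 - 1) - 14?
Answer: 10310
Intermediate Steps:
C = -6 (C = 8 - 14 = -6)
J = -378 (J = 3*(-6*((-44 - 1*(-18)) + 47)) = 3*(-6*((-44 + 18) + 47)) = 3*(-6*(-26 + 47)) = 3*(-6*21) = 3*(-126) = -378)
(13045 + J) + (-2478 + Q(21, 45)) = (13045 - 378) + (-2478 + 121) = 12667 - 2357 = 10310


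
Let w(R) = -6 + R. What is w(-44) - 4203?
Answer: -4253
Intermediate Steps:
w(-44) - 4203 = (-6 - 44) - 4203 = -50 - 4203 = -4253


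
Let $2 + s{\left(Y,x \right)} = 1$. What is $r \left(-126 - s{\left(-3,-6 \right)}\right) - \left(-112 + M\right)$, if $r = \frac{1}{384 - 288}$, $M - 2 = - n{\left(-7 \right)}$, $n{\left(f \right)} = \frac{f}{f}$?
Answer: $\frac{10531}{96} \approx 109.7$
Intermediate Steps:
$s{\left(Y,x \right)} = -1$ ($s{\left(Y,x \right)} = -2 + 1 = -1$)
$n{\left(f \right)} = 1$
$M = 1$ ($M = 2 - 1 = 1$)
$r = \frac{1}{96} \approx 0.010417$
$r \left(-126 - s{\left(-3,-6 \right)}\right) - \left(-112 + M\right) = \frac{-126 - -1}{96} - -111 = \frac{-126 + 1}{96} + \left(112 - 1\right) = \frac{1}{96} \left(-125\right) + 111 = - \frac{125}{96} + 111 = \frac{10531}{96}$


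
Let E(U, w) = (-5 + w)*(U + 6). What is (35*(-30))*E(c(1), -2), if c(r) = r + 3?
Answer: 73500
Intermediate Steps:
c(r) = 3 + r
E(U, w) = (-5 + w)*(6 + U)
(35*(-30))*E(c(1), -2) = (35*(-30))*(-30 - 5*(3 + 1) + 6*(-2) + (3 + 1)*(-2)) = -1050*(-30 - 5*4 - 12 + 4*(-2)) = -1050*(-30 - 20 - 12 - 8) = -1050*(-70) = 73500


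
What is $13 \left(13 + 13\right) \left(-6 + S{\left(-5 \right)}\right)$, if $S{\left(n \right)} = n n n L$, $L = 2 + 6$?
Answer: $-340028$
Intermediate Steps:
$L = 8$
$S{\left(n \right)} = 8 n^{3}$ ($S{\left(n \right)} = n n n 8 = n^{2} n 8 = n^{3} \cdot 8 = 8 n^{3}$)
$13 \left(13 + 13\right) \left(-6 + S{\left(-5 \right)}\right) = 13 \left(13 + 13\right) \left(-6 + 8 \left(-5\right)^{3}\right) = 13 \cdot 26 \left(-6 + 8 \left(-125\right)\right) = 13 \cdot 26 \left(-6 - 1000\right) = 13 \cdot 26 \left(-1006\right) = 13 \left(-26156\right) = -340028$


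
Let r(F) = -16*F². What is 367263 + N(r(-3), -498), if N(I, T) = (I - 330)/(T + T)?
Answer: 60965737/166 ≈ 3.6726e+5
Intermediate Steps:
N(I, T) = (-330 + I)/(2*T) (N(I, T) = (-330 + I)/((2*T)) = (-330 + I)*(1/(2*T)) = (-330 + I)/(2*T))
367263 + N(r(-3), -498) = 367263 + (½)*(-330 - 16*(-3)²)/(-498) = 367263 + (½)*(-1/498)*(-330 - 16*9) = 367263 + (½)*(-1/498)*(-330 - 144) = 367263 + (½)*(-1/498)*(-474) = 367263 + 79/166 = 60965737/166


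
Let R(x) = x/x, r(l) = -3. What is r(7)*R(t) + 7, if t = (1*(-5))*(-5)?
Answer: 4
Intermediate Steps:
t = 25 (t = -5*(-5) = 25)
R(x) = 1
r(7)*R(t) + 7 = -3*1 + 7 = -3 + 7 = 4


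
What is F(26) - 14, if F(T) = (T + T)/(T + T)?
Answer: -13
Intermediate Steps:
F(T) = 1 (F(T) = (2*T)/((2*T)) = (2*T)*(1/(2*T)) = 1)
F(26) - 14 = 1 - 14 = -13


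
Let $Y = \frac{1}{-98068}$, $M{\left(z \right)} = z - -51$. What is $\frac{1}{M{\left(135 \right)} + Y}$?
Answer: $\frac{98068}{18240647} \approx 0.0053763$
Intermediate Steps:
$M{\left(z \right)} = 51 + z$ ($M{\left(z \right)} = z + 51 = 51 + z$)
$Y = - \frac{1}{98068} \approx -1.0197 \cdot 10^{-5}$
$\frac{1}{M{\left(135 \right)} + Y} = \frac{1}{\left(51 + 135\right) - \frac{1}{98068}} = \frac{1}{186 - \frac{1}{98068}} = \frac{1}{\frac{18240647}{98068}} = \frac{98068}{18240647}$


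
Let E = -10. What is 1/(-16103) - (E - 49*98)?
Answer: 77487635/16103 ≈ 4812.0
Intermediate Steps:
1/(-16103) - (E - 49*98) = 1/(-16103) - (-10 - 49*98) = -1/16103 - (-10 - 4802) = -1/16103 - 1*(-4812) = -1/16103 + 4812 = 77487635/16103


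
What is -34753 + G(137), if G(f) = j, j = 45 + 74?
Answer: -34634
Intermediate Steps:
j = 119
G(f) = 119
-34753 + G(137) = -34753 + 119 = -34634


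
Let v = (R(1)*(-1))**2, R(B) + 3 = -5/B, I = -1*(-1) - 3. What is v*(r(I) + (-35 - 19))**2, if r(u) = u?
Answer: 200704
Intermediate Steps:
I = -2 (I = 1 - 3 = -2)
R(B) = -3 - 5/B
v = 64 (v = ((-3 - 5/1)*(-1))**2 = ((-3 - 5*1)*(-1))**2 = ((-3 - 5)*(-1))**2 = (-8*(-1))**2 = 8**2 = 64)
v*(r(I) + (-35 - 19))**2 = 64*(-2 + (-35 - 19))**2 = 64*(-2 - 54)**2 = 64*(-56)**2 = 64*3136 = 200704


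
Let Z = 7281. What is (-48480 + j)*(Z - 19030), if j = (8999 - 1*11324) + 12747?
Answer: 447143442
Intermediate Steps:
j = 10422 (j = (8999 - 11324) + 12747 = -2325 + 12747 = 10422)
(-48480 + j)*(Z - 19030) = (-48480 + 10422)*(7281 - 19030) = -38058*(-11749) = 447143442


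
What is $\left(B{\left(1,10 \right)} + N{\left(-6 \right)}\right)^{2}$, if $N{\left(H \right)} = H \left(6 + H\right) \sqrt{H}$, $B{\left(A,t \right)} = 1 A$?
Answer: $1$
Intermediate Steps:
$B{\left(A,t \right)} = A$
$N{\left(H \right)} = H^{\frac{3}{2}} \left(6 + H\right)$
$\left(B{\left(1,10 \right)} + N{\left(-6 \right)}\right)^{2} = \left(1 + \left(-6\right)^{\frac{3}{2}} \left(6 - 6\right)\right)^{2} = \left(1 + - 6 i \sqrt{6} \cdot 0\right)^{2} = \left(1 + 0\right)^{2} = 1^{2} = 1$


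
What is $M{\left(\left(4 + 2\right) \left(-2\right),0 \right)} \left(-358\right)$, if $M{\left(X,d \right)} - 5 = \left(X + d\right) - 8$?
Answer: $5370$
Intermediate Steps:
$M{\left(X,d \right)} = -3 + X + d$ ($M{\left(X,d \right)} = 5 - \left(8 - X - d\right) = 5 + \left(-8 + X + d\right) = -3 + X + d$)
$M{\left(\left(4 + 2\right) \left(-2\right),0 \right)} \left(-358\right) = \left(-3 + \left(4 + 2\right) \left(-2\right) + 0\right) \left(-358\right) = \left(-3 + 6 \left(-2\right) + 0\right) \left(-358\right) = \left(-3 - 12 + 0\right) \left(-358\right) = \left(-15\right) \left(-358\right) = 5370$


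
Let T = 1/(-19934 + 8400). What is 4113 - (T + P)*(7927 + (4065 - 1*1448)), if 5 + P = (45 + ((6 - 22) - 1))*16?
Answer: -26913885921/5767 ≈ -4.6669e+6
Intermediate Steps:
P = 443 (P = -5 + (45 + ((6 - 22) - 1))*16 = -5 + (45 + (-16 - 1))*16 = -5 + (45 - 17)*16 = -5 + 28*16 = -5 + 448 = 443)
T = -1/11534 (T = 1/(-11534) = -1/11534 ≈ -8.6700e-5)
4113 - (T + P)*(7927 + (4065 - 1*1448)) = 4113 - (-1/11534 + 443)*(7927 + (4065 - 1*1448)) = 4113 - 5109561*(7927 + (4065 - 1448))/11534 = 4113 - 5109561*(7927 + 2617)/11534 = 4113 - 5109561*10544/11534 = 4113 - 1*26937605592/5767 = 4113 - 26937605592/5767 = -26913885921/5767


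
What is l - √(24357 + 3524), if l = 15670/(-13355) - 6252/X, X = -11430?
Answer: -3187088/5088255 - 7*√569 ≈ -167.60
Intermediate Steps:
l = -3187088/5088255 (l = 15670/(-13355) - 6252/(-11430) = 15670*(-1/13355) - 6252*(-1/11430) = -3134/2671 + 1042/1905 = -3187088/5088255 ≈ -0.62636)
l - √(24357 + 3524) = -3187088/5088255 - √(24357 + 3524) = -3187088/5088255 - √27881 = -3187088/5088255 - 7*√569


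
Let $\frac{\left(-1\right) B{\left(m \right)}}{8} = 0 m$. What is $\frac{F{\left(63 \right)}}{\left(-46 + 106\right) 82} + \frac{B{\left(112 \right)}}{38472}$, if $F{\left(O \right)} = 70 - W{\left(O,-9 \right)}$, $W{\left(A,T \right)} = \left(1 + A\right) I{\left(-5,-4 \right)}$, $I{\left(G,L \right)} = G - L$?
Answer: $\frac{67}{2460} \approx 0.027236$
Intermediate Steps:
$W{\left(A,T \right)} = -1 - A$ ($W{\left(A,T \right)} = \left(1 + A\right) \left(-5 - -4\right) = \left(1 + A\right) \left(-5 + 4\right) = \left(1 + A\right) \left(-1\right) = -1 - A$)
$F{\left(O \right)} = 71 + O$ ($F{\left(O \right)} = 70 - \left(-1 - O\right) = 70 + \left(1 + O\right) = 71 + O$)
$B{\left(m \right)} = 0$ ($B{\left(m \right)} = - 8 \cdot 0 m = \left(-8\right) 0 = 0$)
$\frac{F{\left(63 \right)}}{\left(-46 + 106\right) 82} + \frac{B{\left(112 \right)}}{38472} = \frac{71 + 63}{\left(-46 + 106\right) 82} + \frac{0}{38472} = \frac{134}{60 \cdot 82} + 0 \cdot \frac{1}{38472} = \frac{134}{4920} + 0 = 134 \cdot \frac{1}{4920} + 0 = \frac{67}{2460} + 0 = \frac{67}{2460}$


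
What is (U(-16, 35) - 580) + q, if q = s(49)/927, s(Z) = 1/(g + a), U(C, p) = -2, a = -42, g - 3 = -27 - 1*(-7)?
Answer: -31831327/54693 ≈ -582.00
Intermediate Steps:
g = -17 (g = 3 + (-27 - 1*(-7)) = 3 + (-27 + 7) = 3 - 20 = -17)
s(Z) = -1/59 (s(Z) = 1/(-17 - 42) = 1/(-59) = -1/59)
q = -1/54693 (q = -1/59/927 = -1/59*1/927 = -1/54693 ≈ -1.8284e-5)
(U(-16, 35) - 580) + q = (-2 - 580) - 1/54693 = -582 - 1/54693 = -31831327/54693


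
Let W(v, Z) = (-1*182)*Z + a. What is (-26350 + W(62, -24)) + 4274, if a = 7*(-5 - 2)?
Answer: -17757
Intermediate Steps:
a = -49 (a = 7*(-7) = -49)
W(v, Z) = -49 - 182*Z (W(v, Z) = (-1*182)*Z - 49 = -182*Z - 49 = -49 - 182*Z)
(-26350 + W(62, -24)) + 4274 = (-26350 + (-49 - 182*(-24))) + 4274 = (-26350 + (-49 + 4368)) + 4274 = (-26350 + 4319) + 4274 = -22031 + 4274 = -17757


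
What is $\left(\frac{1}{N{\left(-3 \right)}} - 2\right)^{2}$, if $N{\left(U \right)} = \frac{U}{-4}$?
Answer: $\frac{4}{9} \approx 0.44444$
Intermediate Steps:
$N{\left(U \right)} = - \frac{U}{4}$ ($N{\left(U \right)} = U \left(- \frac{1}{4}\right) = - \frac{U}{4}$)
$\left(\frac{1}{N{\left(-3 \right)}} - 2\right)^{2} = \left(\frac{1}{\left(- \frac{1}{4}\right) \left(-3\right)} - 2\right)^{2} = \left(\frac{1}{\frac{3}{4}} - 2\right)^{2} = \left(\frac{4}{3} - 2\right)^{2} = \left(- \frac{2}{3}\right)^{2} = \frac{4}{9}$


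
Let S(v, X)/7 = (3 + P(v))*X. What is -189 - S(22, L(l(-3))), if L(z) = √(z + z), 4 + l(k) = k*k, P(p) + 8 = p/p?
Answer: -189 + 28*√10 ≈ -100.46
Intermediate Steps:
P(p) = -7 (P(p) = -8 + p/p = -8 + 1 = -7)
l(k) = -4 + k² (l(k) = -4 + k*k = -4 + k²)
L(z) = √2*√z (L(z) = √(2*z) = √2*√z)
S(v, X) = -28*X (S(v, X) = 7*((3 - 7)*X) = 7*(-4*X) = -28*X)
-189 - S(22, L(l(-3))) = -189 - (-28)*√2*√(-4 + (-3)²) = -189 - (-28)*√2*√(-4 + 9) = -189 - (-28)*√2*√5 = -189 - (-28)*√10 = -189 + 28*√10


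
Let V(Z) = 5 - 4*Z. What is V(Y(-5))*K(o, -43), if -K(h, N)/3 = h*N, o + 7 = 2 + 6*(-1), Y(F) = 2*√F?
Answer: -7095 + 11352*I*√5 ≈ -7095.0 + 25384.0*I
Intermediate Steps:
o = -11 (o = -7 + (2 + 6*(-1)) = -7 + (2 - 6) = -7 - 4 = -11)
K(h, N) = -3*N*h (K(h, N) = -3*h*N = -3*N*h)
V(Y(-5))*K(o, -43) = (5 - 8*√(-5))*(-3*(-43)*(-11)) = (5 - 8*I*√5)*(-1419) = -7095 + 11352*I*√5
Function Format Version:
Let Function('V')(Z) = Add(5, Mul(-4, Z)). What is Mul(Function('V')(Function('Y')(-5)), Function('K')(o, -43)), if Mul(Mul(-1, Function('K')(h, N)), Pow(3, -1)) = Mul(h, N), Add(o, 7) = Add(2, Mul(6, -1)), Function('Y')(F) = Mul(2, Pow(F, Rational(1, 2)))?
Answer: Add(-7095, Mul(11352, I, Pow(5, Rational(1, 2)))) ≈ Add(-7095.0, Mul(25384., I))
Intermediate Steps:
o = -11 (o = Add(-7, Add(2, Mul(6, -1))) = Add(-7, Add(2, -6)) = Add(-7, -4) = -11)
Function('K')(h, N) = Mul(-3, N, h) (Function('K')(h, N) = Mul(-3, Mul(h, N)) = Mul(-3, Mul(N, h)) = Mul(-3, N, h))
Mul(Function('V')(Function('Y')(-5)), Function('K')(o, -43)) = Mul(Add(5, Mul(-4, Mul(2, Pow(-5, Rational(1, 2))))), Mul(-3, -43, -11)) = Mul(Add(5, Mul(-4, Mul(2, Mul(I, Pow(5, Rational(1, 2)))))), -1419) = Mul(Add(5, Mul(-4, Mul(2, I, Pow(5, Rational(1, 2))))), -1419) = Mul(Add(5, Mul(-8, I, Pow(5, Rational(1, 2)))), -1419) = Add(-7095, Mul(11352, I, Pow(5, Rational(1, 2))))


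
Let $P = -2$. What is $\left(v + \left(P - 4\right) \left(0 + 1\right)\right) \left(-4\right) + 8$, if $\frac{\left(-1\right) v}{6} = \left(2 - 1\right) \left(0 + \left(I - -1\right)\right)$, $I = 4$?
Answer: $152$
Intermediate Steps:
$v = -30$ ($v = - 6 \left(2 - 1\right) \left(0 + \left(4 - -1\right)\right) = - 6 \cdot 1 \left(0 + \left(4 + 1\right)\right) = - 6 \cdot 1 \left(0 + 5\right) = - 6 \cdot 1 \cdot 5 = \left(-6\right) 5 = -30$)
$\left(v + \left(P - 4\right) \left(0 + 1\right)\right) \left(-4\right) + 8 = \left(-30 + \left(-2 - 4\right) \left(0 + 1\right)\right) \left(-4\right) + 8 = \left(-30 - 6\right) \left(-4\right) + 8 = \left(-36\right) \left(-4\right) + 8 = 144 + 8 = 152$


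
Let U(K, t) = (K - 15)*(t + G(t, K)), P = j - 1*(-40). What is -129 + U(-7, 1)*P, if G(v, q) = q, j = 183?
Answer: 29307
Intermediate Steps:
P = 223 (P = 183 - 1*(-40) = 183 + 40 = 223)
U(K, t) = (-15 + K)*(K + t) (U(K, t) = (K - 15)*(t + K) = (-15 + K)*(K + t))
-129 + U(-7, 1)*P = -129 + ((-7)² - 15*(-7) - 15*1 - 7*1)*223 = -129 + (49 + 105 - 15 - 7)*223 = -129 + 132*223 = -129 + 29436 = 29307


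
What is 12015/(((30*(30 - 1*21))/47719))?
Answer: 4246991/2 ≈ 2.1235e+6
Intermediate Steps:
12015/(((30*(30 - 1*21))/47719)) = 12015/(((30*(30 - 21))*(1/47719))) = 12015/(((30*9)*(1/47719))) = 12015/((270*(1/47719))) = 12015/(270/47719) = 12015*(47719/270) = 4246991/2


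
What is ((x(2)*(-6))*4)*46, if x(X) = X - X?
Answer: 0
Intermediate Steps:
x(X) = 0
((x(2)*(-6))*4)*46 = ((0*(-6))*4)*46 = (0*4)*46 = 0*46 = 0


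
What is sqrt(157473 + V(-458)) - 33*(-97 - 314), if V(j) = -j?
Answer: 13563 + sqrt(157931) ≈ 13960.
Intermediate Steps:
sqrt(157473 + V(-458)) - 33*(-97 - 314) = sqrt(157473 - 1*(-458)) - 33*(-97 - 314) = sqrt(157473 + 458) - 33*(-411) = sqrt(157931) - 1*(-13563) = sqrt(157931) + 13563 = 13563 + sqrt(157931)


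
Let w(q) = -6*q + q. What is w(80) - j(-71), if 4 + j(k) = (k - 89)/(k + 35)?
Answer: -3604/9 ≈ -400.44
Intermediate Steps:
w(q) = -5*q
j(k) = -4 + (-89 + k)/(35 + k) (j(k) = -4 + (k - 89)/(k + 35) = -4 + (-89 + k)/(35 + k))
w(80) - j(-71) = -5*80 - (-229 - 3*(-71))/(35 - 71) = -400 - (-229 + 213)/(-36) = -400 - (-1)*(-16)/36 = -400 - 1*4/9 = -400 - 4/9 = -3604/9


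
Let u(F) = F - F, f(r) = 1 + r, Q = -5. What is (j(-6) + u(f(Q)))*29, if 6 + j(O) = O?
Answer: -348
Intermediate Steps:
u(F) = 0
j(O) = -6 + O
(j(-6) + u(f(Q)))*29 = ((-6 - 6) + 0)*29 = (-12 + 0)*29 = -12*29 = -348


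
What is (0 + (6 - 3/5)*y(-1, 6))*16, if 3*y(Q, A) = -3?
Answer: -432/5 ≈ -86.400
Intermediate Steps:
y(Q, A) = -1 (y(Q, A) = (1/3)*(-3) = -1)
(0 + (6 - 3/5)*y(-1, 6))*16 = (0 + (6 - 3/5)*(-1))*16 = (0 + (27/5)*(-1))*16 = (0 - 27/5)*16 = -27/5*16 = -432/5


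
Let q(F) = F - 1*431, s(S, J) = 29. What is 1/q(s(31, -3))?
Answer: -1/402 ≈ -0.0024876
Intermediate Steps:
q(F) = -431 + F (q(F) = F - 431 = -431 + F)
1/q(s(31, -3)) = 1/(-431 + 29) = 1/(-402) = -1/402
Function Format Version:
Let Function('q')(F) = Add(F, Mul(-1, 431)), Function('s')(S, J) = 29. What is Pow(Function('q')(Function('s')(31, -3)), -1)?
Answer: Rational(-1, 402) ≈ -0.0024876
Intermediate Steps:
Function('q')(F) = Add(-431, F) (Function('q')(F) = Add(F, -431) = Add(-431, F))
Pow(Function('q')(Function('s')(31, -3)), -1) = Pow(Add(-431, 29), -1) = Pow(-402, -1) = Rational(-1, 402)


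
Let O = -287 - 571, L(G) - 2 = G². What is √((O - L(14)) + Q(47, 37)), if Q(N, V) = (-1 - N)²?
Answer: 4*√78 ≈ 35.327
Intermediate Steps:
L(G) = 2 + G²
O = -858
√((O - L(14)) + Q(47, 37)) = √((-858 - (2 + 14²)) + (1 + 47)²) = √((-858 - (2 + 196)) + 48²) = √((-858 - 1*198) + 2304) = √((-858 - 198) + 2304) = √(-1056 + 2304) = √1248 = 4*√78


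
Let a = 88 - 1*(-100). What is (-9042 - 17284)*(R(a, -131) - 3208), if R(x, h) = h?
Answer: 87902514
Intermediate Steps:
a = 188 (a = 88 + 100 = 188)
(-9042 - 17284)*(R(a, -131) - 3208) = (-9042 - 17284)*(-131 - 3208) = -26326*(-3339) = 87902514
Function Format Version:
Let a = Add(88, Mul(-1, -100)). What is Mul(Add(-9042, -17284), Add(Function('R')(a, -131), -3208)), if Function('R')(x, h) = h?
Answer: 87902514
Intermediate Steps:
a = 188 (a = Add(88, 100) = 188)
Mul(Add(-9042, -17284), Add(Function('R')(a, -131), -3208)) = Mul(Add(-9042, -17284), Add(-131, -3208)) = Mul(-26326, -3339) = 87902514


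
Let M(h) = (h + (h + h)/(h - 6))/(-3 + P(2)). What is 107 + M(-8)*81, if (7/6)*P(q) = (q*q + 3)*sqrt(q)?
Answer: 3947/49 - 2592*sqrt(2)/49 ≈ 5.7420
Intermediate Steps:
P(q) = 6*sqrt(q)*(3 + q**2)/7 (P(q) = 6*((q*q + 3)*sqrt(q))/7 = 6*((q**2 + 3)*sqrt(q))/7 = 6*((3 + q**2)*sqrt(q))/7 = 6*(sqrt(q)*(3 + q**2))/7 = 6*sqrt(q)*(3 + q**2)/7)
M(h) = (h + 2*h/(-6 + h))/(-3 + 6*sqrt(2)) (M(h) = (h + (h + h)/(h - 6))/(-3 + 6*sqrt(2)*(3 + 2**2)/7) = (h + (2*h)/(-6 + h))/(-3 + 6*sqrt(2)*(3 + 4)/7) = (h + 2*h/(-6 + h))/(-3 + (6/7)*sqrt(2)*7) = (h + 2*h/(-6 + h))/(-3 + 6*sqrt(2)))
107 + M(-8)*81 = 107 + ((1/3)*(-8)*(-4 - 8)/(6 - 1*(-8) - 12*sqrt(2) + 2*(-8)*sqrt(2)))*81 = 107 + ((1/3)*(-8)*(-12)/(6 + 8 - 12*sqrt(2) - 16*sqrt(2)))*81 = 107 + ((1/3)*(-8)*(-12)/(14 - 28*sqrt(2)))*81 = 107 + (32/(14 - 28*sqrt(2)))*81 = 107 + 2592/(14 - 28*sqrt(2))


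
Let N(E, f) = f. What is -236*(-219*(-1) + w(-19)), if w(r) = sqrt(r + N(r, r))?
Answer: -51684 - 236*I*sqrt(38) ≈ -51684.0 - 1454.8*I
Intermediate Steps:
w(r) = sqrt(2)*sqrt(r) (w(r) = sqrt(r + r) = sqrt(2*r) = sqrt(2)*sqrt(r))
-236*(-219*(-1) + w(-19)) = -236*(-219*(-1) + sqrt(2)*sqrt(-19)) = -236*(219 + sqrt(2)*(I*sqrt(19))) = -236*(219 + I*sqrt(38)) = -51684 - 236*I*sqrt(38)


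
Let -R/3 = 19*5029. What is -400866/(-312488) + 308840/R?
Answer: 9200323789/44787811332 ≈ 0.20542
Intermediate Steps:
R = -286653 (R = -57*5029 = -3*95551 = -286653)
-400866/(-312488) + 308840/R = -400866/(-312488) + 308840/(-286653) = -400866*(-1/312488) + 308840*(-1/286653) = 200433/156244 - 308840/286653 = 9200323789/44787811332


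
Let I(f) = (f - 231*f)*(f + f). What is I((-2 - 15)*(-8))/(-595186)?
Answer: 4254080/297593 ≈ 14.295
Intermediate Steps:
I(f) = -460*f² (I(f) = (-230*f)*(2*f) = -460*f²)
I((-2 - 15)*(-8))/(-595186) = -460*64*(-2 - 15)²/(-595186) = -460*(-17*(-8))²*(-1/595186) = -460*136²*(-1/595186) = -460*18496*(-1/595186) = -8508160*(-1/595186) = 4254080/297593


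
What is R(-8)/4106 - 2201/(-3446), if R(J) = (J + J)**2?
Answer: 4959741/7074638 ≈ 0.70106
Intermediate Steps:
R(J) = 4*J**2 (R(J) = (2*J)**2 = 4*J**2)
R(-8)/4106 - 2201/(-3446) = (4*(-8)**2)/4106 - 2201/(-3446) = (4*64)*(1/4106) - 2201*(-1/3446) = 256*(1/4106) + 2201/3446 = 128/2053 + 2201/3446 = 4959741/7074638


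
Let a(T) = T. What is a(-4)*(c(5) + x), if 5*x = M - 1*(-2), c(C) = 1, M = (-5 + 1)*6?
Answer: 68/5 ≈ 13.600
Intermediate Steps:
M = -24 (M = -4*6 = -24)
x = -22/5 (x = (-24 - 1*(-2))/5 = (-24 + 2)/5 = (1/5)*(-22) = -22/5 ≈ -4.4000)
a(-4)*(c(5) + x) = -4*(1 - 22/5) = -4*(-17/5) = 68/5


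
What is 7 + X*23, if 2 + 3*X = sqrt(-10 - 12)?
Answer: -25/3 + 23*I*sqrt(22)/3 ≈ -8.3333 + 35.96*I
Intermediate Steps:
X = -2/3 + I*sqrt(22)/3 (X = -2/3 + sqrt(-10 - 12)/3 = -2/3 + sqrt(-22)/3 = -2/3 + (I*sqrt(22))/3 = -2/3 + I*sqrt(22)/3 ≈ -0.66667 + 1.5635*I)
7 + X*23 = 7 + (-2/3 + I*sqrt(22)/3)*23 = 7 + (-46/3 + 23*I*sqrt(22)/3) = -25/3 + 23*I*sqrt(22)/3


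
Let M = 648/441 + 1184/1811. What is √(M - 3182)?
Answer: I*√511026331990/12677 ≈ 56.39*I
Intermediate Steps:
M = 188408/88739 (M = 648*(1/441) + 1184*(1/1811) = 72/49 + 1184/1811 = 188408/88739 ≈ 2.1232)
√(M - 3182) = √(188408/88739 - 3182) = √(-282179090/88739) = I*√511026331990/12677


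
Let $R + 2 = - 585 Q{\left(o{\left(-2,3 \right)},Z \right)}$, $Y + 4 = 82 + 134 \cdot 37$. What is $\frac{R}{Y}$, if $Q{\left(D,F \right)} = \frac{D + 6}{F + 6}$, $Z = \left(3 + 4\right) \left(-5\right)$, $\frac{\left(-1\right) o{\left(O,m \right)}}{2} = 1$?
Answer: $\frac{1141}{73022} \approx 0.015625$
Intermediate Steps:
$o{\left(O,m \right)} = -2$ ($o{\left(O,m \right)} = \left(-2\right) 1 = -2$)
$Z = -35$ ($Z = 7 \left(-5\right) = -35$)
$Q{\left(D,F \right)} = \frac{6 + D}{6 + F}$
$Y = 5036$ ($Y = -4 + \left(82 + 134 \cdot 37\right) = -4 + \left(82 + 4958\right) = -4 + 5040 = 5036$)
$R = \frac{2282}{29}$ ($R = -2 - 585 \frac{6 - 2}{6 - 35} = -2 - 585 \frac{1}{-29} \cdot 4 = -2 - 585 \left(\left(- \frac{1}{29}\right) 4\right) = -2 - - \frac{2340}{29} = -2 + \frac{2340}{29} = \frac{2282}{29} \approx 78.69$)
$\frac{R}{Y} = \frac{2282}{29 \cdot 5036} = \frac{2282}{29} \cdot \frac{1}{5036} = \frac{1141}{73022}$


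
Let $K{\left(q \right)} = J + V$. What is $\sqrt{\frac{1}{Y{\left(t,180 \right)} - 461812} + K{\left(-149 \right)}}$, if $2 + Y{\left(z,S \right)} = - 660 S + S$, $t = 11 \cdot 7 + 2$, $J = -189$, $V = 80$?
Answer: $\frac{i \sqrt{36722496071238}}{580434} \approx 10.44 i$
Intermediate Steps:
$t = 79$ ($t = 77 + 2 = 79$)
$Y{\left(z,S \right)} = -2 - 659 S$ ($Y{\left(z,S \right)} = -2 + \left(- 660 S + S\right) = -2 - 659 S$)
$K{\left(q \right)} = -109$ ($K{\left(q \right)} = -189 + 80 = -109$)
$\sqrt{\frac{1}{Y{\left(t,180 \right)} - 461812} + K{\left(-149 \right)}} = \sqrt{\frac{1}{\left(-2 - 118620\right) - 461812} - 109} = \sqrt{\frac{1}{-118622 - 461812} - 109} = \sqrt{\frac{1}{-580434} - 109} = \sqrt{- \frac{1}{580434} - 109} = \sqrt{- \frac{63267307}{580434}} = \frac{i \sqrt{36722496071238}}{580434}$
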